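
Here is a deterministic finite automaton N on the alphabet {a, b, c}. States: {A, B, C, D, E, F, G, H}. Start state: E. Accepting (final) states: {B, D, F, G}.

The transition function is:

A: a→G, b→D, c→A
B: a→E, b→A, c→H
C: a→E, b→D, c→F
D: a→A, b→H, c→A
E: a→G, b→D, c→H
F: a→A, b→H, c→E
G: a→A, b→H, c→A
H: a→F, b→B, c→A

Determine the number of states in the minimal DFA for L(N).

2

States {C} cannot be reached from the start state, so discard them.
Start with accepting vs non-accepting: {B,D,F,G} | {A,E,H}.
The partition is now stable with 2 blocks: {B,D,F,G} | {A,E,H}.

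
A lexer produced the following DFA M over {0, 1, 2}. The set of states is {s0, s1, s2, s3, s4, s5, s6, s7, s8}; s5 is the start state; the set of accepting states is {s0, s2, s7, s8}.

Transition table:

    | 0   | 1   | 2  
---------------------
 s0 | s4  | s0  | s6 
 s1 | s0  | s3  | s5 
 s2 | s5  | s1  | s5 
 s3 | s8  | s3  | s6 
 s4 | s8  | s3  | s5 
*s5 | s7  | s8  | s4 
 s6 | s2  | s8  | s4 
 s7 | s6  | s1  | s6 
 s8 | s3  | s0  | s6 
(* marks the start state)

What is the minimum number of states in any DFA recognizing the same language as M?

4

Every state is reachable, so we keep all 9.
Start with accepting vs non-accepting: {s0,s2,s7,s8} | {s1,s3,s4,s5,s6}.
On input 1, block {s0,s2,s7,s8} splits into {s0,s8} and {s2,s7}.
Refine {s1,s3,s4,s5,s6} on symbol 0: members go to different blocks, giving {s1,s3,s4} and {s5,s6}.
Stable partition: {s0,s8} | {s1,s3,s4} | {s2,s7} | {s5,s6} — 4 equivalence classes.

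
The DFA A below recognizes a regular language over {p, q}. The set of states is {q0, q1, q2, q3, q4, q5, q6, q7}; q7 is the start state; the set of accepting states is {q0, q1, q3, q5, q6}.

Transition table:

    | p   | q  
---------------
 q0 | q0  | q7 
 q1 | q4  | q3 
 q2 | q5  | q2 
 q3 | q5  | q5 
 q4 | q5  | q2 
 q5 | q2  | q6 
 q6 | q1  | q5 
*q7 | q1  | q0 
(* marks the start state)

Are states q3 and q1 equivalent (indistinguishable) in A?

No

Initial partition by acceptance: {q0,q1,q3,q5,q6} | {q2,q4,q7}.
Refine {q0,q1,q3,q5,q6} on symbol p: members go to different blocks, giving {q0,q3,q6} and {q1,q5}.
Split {q0,q3,q6} by δ(·,p) → {q3,q6} and {q0}.
Split {q2,q4,q7} by δ(·,q) → {q2,q4} and {q7}.
Stable partition: {q3,q6} | {q2,q4} | {q1,q5} | {q0} | {q7} — 5 equivalence classes.
q3 and q1 end up in different blocks, so they are distinguishable. For instance, the string 'p' is accepted from only q3.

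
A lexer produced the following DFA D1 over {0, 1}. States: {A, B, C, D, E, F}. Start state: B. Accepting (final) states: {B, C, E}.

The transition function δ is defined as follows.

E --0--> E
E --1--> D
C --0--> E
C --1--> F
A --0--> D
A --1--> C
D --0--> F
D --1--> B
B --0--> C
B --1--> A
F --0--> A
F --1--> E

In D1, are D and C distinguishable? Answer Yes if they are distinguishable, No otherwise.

Yes

Every state is reachable, so we keep all 6.
Initial partition by acceptance: {B,C,E} | {A,D,F}.
No further refinement is possible. Final partition (2 blocks): {B,C,E} | {A,D,F}.
D and C end up in different blocks, so they are distinguishable. For instance, the string 'ε' is accepted from only C.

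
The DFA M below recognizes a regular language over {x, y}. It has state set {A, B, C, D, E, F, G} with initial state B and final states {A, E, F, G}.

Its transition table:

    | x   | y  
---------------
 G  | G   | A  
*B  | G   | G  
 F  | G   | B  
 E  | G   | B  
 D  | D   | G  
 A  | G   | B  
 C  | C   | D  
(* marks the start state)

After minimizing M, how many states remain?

First remove the unreachable states {C,D,E,F}; 3 states remain.
Initial partition by acceptance: {A,G} | {B}.
On input y, block {A,G} splits into {A} and {G}.
The partition is now stable with 3 blocks: {A} | {B} | {G}.

3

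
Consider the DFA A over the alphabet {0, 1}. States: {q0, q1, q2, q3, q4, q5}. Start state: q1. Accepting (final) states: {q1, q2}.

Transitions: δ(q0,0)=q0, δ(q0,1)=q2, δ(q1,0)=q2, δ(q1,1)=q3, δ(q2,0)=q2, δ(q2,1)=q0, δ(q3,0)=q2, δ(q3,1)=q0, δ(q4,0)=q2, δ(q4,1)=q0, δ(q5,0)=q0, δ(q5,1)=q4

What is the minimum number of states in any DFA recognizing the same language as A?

4

States {q4,q5} cannot be reached from the start state, so discard them.
Start with accepting vs non-accepting: {q1,q2} | {q0,q3}.
On input 0, block {q0,q3} splits into {q0} and {q3}.
On input 1, block {q1,q2} splits into {q1} and {q2}.
No further refinement is possible. Final partition (4 blocks): {q1} | {q0} | {q3} | {q2}.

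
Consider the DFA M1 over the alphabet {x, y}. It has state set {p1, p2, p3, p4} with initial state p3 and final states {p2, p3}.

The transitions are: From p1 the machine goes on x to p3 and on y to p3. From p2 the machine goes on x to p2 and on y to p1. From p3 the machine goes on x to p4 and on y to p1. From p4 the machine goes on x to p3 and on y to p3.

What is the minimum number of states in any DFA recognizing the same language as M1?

States {p2} cannot be reached from the start state, so discard them.
P0 = {p3} | {p1,p4}.
Stable partition: {p3} | {p1,p4} — 2 equivalence classes.

2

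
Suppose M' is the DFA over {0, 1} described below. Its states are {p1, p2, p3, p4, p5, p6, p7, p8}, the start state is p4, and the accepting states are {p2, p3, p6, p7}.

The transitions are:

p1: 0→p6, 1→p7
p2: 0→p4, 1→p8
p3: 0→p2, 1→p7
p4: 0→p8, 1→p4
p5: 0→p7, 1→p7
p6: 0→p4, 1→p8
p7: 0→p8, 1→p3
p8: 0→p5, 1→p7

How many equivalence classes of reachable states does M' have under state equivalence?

6

First remove the unreachable states {p1,p6}; 6 states remain.
Initial partition by acceptance: {p2,p3,p7} | {p4,p5,p8}.
On input 0, block {p2,p3,p7} splits into {p2,p7} and {p3}.
On input 1, block {p2,p7} splits into {p2} and {p7}.
Refine {p4,p5,p8} on symbol 0: members go to different blocks, giving {p4,p8} and {p5}.
Refine {p4,p8} on symbol 0: members go to different blocks, giving {p4} and {p8}.
The partition is now stable with 6 blocks: {p2} | {p4} | {p3} | {p7} | {p5} | {p8}.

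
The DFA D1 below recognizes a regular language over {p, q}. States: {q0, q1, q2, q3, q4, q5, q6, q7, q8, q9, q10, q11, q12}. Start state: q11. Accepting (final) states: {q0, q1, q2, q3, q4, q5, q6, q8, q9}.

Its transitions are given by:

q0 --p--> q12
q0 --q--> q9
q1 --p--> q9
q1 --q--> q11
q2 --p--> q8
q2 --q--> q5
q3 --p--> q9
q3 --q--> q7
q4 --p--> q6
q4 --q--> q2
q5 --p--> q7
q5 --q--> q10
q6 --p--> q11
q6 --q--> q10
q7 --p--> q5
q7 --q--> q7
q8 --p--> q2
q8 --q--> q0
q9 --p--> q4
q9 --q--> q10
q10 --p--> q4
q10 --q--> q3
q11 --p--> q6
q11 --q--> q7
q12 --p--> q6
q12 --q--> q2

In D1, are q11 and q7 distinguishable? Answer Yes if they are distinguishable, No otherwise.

No

Reachable states from the start: {q0,q2,q3,q4,q5,q6,q7,q8,q9,q10,q11,q12}. Unreachable: {q1} — drop them.
Initial partition by acceptance: {q0,q2,q3,q4,q5,q6,q8,q9} | {q7,q10,q11,q12}.
On input p, block {q0,q2,q3,q4,q5,q6,q8,q9} splits into {q2,q3,q4,q8,q9} and {q0,q5,q6}.
Refine {q2,q3,q4,q8,q9} on symbol p: members go to different blocks, giving {q2,q3,q8,q9} and {q4}.
Split {q2,q3,q8,q9} by δ(·,p) → {q2,q3,q8} and {q9}.
On input p, block {q2,q3,q8} splits into {q2,q8} and {q3}.
On input p, block {q7,q10,q11,q12} splits into {q7,q11,q12} and {q10}.
Split {q7,q11,q12} by δ(·,q) → {q7,q11} and {q12}.
Split {q0,q5,q6} by δ(·,p) → {q5,q6} and {q0}.
Split {q2,q8} by δ(·,q) → {q2} and {q8}.
No further refinement is possible. Final partition (10 blocks): {q2} | {q7,q11} | {q5,q6} | {q4} | {q9} | {q3} | {q10} | {q12} | {q0} | {q8}.
q11 and q7 lie in the same block of the stable partition, so they are equivalent — no string distinguishes them.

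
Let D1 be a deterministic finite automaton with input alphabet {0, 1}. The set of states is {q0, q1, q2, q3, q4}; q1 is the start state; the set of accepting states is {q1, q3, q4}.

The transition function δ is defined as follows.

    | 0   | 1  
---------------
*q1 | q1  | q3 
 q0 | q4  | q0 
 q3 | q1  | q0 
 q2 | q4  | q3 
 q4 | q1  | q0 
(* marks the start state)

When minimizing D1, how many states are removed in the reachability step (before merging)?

BFS from q1 reaches {q0, q1, q3, q4}; the 1 state(s) q2 are never visited.

1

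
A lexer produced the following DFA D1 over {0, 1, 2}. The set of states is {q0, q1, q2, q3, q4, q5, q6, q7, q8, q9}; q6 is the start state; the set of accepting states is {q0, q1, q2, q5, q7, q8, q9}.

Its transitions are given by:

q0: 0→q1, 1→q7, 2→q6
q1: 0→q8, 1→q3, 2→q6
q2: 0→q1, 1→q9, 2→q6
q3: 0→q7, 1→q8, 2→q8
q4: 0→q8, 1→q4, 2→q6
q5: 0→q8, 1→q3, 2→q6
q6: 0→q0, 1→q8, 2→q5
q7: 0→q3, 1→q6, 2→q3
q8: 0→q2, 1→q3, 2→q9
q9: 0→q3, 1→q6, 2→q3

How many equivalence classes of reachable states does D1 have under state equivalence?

First remove the unreachable states {q4}; 9 states remain.
P0 = {q0,q1,q2,q5,q7,q8,q9} | {q3,q6}.
On input 0, block {q0,q1,q2,q5,q7,q8,q9} splits into {q0,q1,q2,q5,q8} and {q7,q9}.
On input 1, block {q0,q1,q2,q5,q8} splits into {q1,q5,q8} and {q0,q2}.
Split {q1,q5,q8} by δ(·,0) → {q1,q5} and {q8}.
Split {q3,q6} by δ(·,0) → {q3} and {q6}.
The partition is now stable with 6 blocks: {q1,q5} | {q3} | {q7,q9} | {q0,q2} | {q8} | {q6}.

6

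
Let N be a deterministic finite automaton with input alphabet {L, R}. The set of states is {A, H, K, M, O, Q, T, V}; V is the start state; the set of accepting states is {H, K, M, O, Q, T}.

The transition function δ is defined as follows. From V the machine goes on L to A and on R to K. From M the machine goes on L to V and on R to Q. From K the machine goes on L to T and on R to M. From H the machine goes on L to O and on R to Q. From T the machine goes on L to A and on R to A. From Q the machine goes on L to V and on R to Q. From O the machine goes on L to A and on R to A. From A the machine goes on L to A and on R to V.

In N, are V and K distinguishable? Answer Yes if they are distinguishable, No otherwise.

Yes

Reachable states from the start: {A,K,M,Q,T,V}. Unreachable: {H,O} — drop them.
Initial partition by acceptance: {K,M,Q,T} | {A,V}.
On input L, block {K,M,Q,T} splits into {M,Q,T} and {K}.
On input R, block {M,Q,T} splits into {M,Q} and {T}.
On input R, block {A,V} splits into {A} and {V}.
The partition is now stable with 5 blocks: {M,Q} | {A} | {K} | {T} | {V}.
V and K end up in different blocks, so they are distinguishable. For instance, the string 'ε' is accepted from only K.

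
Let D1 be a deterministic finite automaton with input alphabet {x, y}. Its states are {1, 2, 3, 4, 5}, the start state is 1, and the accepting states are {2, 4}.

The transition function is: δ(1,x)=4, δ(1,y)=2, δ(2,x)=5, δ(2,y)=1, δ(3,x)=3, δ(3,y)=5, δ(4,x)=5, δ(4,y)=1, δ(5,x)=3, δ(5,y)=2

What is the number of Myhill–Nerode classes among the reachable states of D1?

4

Every state is reachable, so we keep all 5.
Start with accepting vs non-accepting: {2,4} | {1,3,5}.
On input x, block {1,3,5} splits into {3,5} and {1}.
On input y, block {3,5} splits into {3} and {5}.
The partition is now stable with 4 blocks: {2,4} | {3} | {1} | {5}.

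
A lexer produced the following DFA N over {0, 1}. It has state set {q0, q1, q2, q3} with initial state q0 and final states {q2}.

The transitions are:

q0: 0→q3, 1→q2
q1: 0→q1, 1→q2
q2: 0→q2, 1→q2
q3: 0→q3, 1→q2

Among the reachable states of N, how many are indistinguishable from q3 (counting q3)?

2

States {q1} cannot be reached from the start state, so discard them.
Initial partition by acceptance: {q2} | {q0,q3}.
No further refinement is possible. Final partition (2 blocks): {q2} | {q0,q3}.
State q3 belongs to the block {q0,q3}, which has 2 states.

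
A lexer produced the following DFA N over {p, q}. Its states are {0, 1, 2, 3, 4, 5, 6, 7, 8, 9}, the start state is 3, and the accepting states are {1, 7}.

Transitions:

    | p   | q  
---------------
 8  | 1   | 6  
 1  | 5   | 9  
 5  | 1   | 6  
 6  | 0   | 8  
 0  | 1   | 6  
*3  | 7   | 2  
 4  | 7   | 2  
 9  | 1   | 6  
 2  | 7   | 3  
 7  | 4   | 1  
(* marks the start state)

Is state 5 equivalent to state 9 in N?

Yes

All states are reachable from the start state.
Initial partition by acceptance: {1,7} | {0,2,3,4,5,6,8,9}.
On input q, block {1,7} splits into {1} and {7}.
Split {0,2,3,4,5,6,8,9} by δ(·,p) → {0,5,8,9} and {2,3,4} and {6}.
The partition is now stable with 5 blocks: {1} | {0,5,8,9} | {7} | {2,3,4} | {6}.
5 and 9 lie in the same block of the stable partition, so they are equivalent — no string distinguishes them.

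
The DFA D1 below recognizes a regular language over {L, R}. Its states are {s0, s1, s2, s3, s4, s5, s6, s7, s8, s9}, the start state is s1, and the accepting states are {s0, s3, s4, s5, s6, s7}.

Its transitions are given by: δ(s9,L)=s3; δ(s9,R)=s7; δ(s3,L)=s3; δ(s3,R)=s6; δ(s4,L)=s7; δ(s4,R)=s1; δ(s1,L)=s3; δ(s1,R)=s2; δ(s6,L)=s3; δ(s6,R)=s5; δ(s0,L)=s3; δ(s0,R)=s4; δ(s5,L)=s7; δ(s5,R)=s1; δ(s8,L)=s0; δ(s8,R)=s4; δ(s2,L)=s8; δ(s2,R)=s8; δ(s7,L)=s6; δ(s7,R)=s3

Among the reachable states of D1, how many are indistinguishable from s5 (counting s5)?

2

States {s9} cannot be reached from the start state, so discard them.
Initial partition by acceptance: {s0,s3,s4,s5,s6,s7} | {s1,s2,s8}.
On input R, block {s0,s3,s4,s5,s6,s7} splits into {s0,s3,s6,s7} and {s4,s5}.
On input R, block {s0,s3,s6,s7} splits into {s0,s6} and {s3,s7}.
Refine {s1,s2,s8} on symbol L: members go to different blocks, giving {s1} and {s2} and {s8}.
Split {s3,s7} by δ(·,L) → {s3} and {s7}.
Stable partition: {s0,s6} | {s1} | {s4,s5} | {s3} | {s2} | {s8} | {s7} — 7 equivalence classes.
State s5 belongs to the block {s4,s5}, which has 2 states.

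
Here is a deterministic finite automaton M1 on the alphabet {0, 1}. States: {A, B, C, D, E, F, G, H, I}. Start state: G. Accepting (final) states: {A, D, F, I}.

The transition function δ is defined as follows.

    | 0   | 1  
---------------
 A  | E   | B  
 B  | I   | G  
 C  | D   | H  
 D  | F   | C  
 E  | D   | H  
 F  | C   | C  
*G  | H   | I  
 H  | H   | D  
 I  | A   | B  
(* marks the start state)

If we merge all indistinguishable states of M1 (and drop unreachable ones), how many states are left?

All states are reachable from the start state.
P0 = {A,D,F,I} | {B,C,E,G,H}.
Split {A,D,F,I} by δ(·,0) → {A,F} and {D,I}.
On input 0, block {B,C,E,G,H} splits into {B,C,E} and {G,H}.
Stable partition: {A,F} | {B,C,E} | {D,I} | {G,H} — 4 equivalence classes.

4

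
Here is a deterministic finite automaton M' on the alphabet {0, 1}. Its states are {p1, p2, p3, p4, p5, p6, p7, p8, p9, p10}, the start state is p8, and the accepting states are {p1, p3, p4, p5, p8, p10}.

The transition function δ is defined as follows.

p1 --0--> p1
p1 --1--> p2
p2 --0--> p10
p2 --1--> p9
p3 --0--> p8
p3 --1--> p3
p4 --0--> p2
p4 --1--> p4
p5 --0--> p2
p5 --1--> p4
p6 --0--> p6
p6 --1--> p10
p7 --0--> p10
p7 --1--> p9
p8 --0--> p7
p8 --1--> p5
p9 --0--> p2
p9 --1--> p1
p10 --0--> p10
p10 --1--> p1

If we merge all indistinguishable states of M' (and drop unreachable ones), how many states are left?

First remove the unreachable states {p3,p6}; 8 states remain.
Start with accepting vs non-accepting: {p1,p4,p5,p8,p10} | {p2,p7,p9}.
On input 0, block {p1,p4,p5,p8,p10} splits into {p4,p5,p8} and {p1,p10}.
Refine {p2,p7,p9} on symbol 0: members go to different blocks, giving {p2,p7} and {p9}.
Refine {p1,p10} on symbol 1: members go to different blocks, giving {p1} and {p10}.
The partition is now stable with 5 blocks: {p4,p5,p8} | {p2,p7} | {p1} | {p9} | {p10}.

5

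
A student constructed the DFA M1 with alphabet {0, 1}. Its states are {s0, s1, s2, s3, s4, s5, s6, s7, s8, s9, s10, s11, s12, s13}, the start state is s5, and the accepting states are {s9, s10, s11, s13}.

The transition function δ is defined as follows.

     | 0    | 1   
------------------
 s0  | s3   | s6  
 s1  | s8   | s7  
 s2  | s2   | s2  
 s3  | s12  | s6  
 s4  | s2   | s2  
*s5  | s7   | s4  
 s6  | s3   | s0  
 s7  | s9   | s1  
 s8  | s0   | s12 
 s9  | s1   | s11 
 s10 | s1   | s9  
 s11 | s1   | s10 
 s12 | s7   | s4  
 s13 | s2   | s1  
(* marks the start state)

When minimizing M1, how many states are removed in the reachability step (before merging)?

1

Starting at s5 and following transitions, the reachable set is {s0, s1, s2, s3, s4, s5, s6, s7, s8, s9, s10, s11, s12}. That leaves s13 unreachable — 1 in total.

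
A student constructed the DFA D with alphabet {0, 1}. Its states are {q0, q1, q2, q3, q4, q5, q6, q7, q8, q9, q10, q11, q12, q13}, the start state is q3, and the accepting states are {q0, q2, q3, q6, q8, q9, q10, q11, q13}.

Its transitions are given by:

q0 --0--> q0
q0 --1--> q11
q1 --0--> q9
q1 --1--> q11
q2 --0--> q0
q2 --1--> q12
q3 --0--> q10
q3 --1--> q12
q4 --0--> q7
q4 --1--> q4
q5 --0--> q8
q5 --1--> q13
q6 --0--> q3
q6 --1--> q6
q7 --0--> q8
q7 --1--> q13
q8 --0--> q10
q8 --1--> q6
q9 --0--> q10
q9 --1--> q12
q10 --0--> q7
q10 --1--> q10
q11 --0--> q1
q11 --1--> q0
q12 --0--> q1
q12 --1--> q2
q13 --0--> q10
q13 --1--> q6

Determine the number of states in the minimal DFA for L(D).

First remove the unreachable states {q4,q5}; 12 states remain.
P0 = {q0,q2,q3,q6,q8,q9,q10,q11,q13} | {q1,q7,q12}.
Refine {q0,q2,q3,q6,q8,q9,q10,q11,q13} on symbol 0: members go to different blocks, giving {q0,q2,q3,q6,q8,q9,q13} and {q10,q11}.
Split {q0,q2,q3,q6,q8,q9,q13} by δ(·,0) → {q3,q8,q9,q13} and {q0,q2,q6}.
Split {q3,q8,q9,q13} by δ(·,1) → {q3,q9} and {q8,q13}.
Split {q1,q7,q12} by δ(·,0) → {q1} and {q7} and {q12}.
Split {q10,q11} by δ(·,0) → {q10} and {q11}.
Split {q0,q2,q6} by δ(·,0) → {q0,q2} and {q6}.
Split {q0,q2} by δ(·,1) → {q0} and {q2}.
Stable partition: {q3,q9} | {q1} | {q10} | {q0} | {q8,q13} | {q7} | {q12} | {q11} | {q6} | {q2} — 10 equivalence classes.

10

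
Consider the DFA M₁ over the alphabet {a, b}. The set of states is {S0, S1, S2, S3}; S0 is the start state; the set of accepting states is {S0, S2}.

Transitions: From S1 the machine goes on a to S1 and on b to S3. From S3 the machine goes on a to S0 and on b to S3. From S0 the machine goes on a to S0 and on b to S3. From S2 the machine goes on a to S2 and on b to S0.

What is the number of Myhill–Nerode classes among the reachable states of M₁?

States {S1,S2} cannot be reached from the start state, so discard them.
Initial partition by acceptance: {S0} | {S3}.
No further refinement is possible. Final partition (2 blocks): {S0} | {S3}.

2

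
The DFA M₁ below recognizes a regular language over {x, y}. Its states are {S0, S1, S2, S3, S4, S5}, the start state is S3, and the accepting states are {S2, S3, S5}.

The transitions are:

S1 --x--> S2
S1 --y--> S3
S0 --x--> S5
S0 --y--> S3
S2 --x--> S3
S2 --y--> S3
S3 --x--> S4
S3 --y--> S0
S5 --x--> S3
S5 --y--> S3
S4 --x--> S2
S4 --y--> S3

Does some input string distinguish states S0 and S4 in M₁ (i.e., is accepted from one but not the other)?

States {S1} cannot be reached from the start state, so discard them.
Initial partition by acceptance: {S2,S3,S5} | {S0,S4}.
Refine {S2,S3,S5} on symbol x: members go to different blocks, giving {S2,S5} and {S3}.
The partition is now stable with 3 blocks: {S2,S5} | {S0,S4} | {S3}.
S0 and S4 lie in the same block of the stable partition, so they are equivalent — no string distinguishes them.

No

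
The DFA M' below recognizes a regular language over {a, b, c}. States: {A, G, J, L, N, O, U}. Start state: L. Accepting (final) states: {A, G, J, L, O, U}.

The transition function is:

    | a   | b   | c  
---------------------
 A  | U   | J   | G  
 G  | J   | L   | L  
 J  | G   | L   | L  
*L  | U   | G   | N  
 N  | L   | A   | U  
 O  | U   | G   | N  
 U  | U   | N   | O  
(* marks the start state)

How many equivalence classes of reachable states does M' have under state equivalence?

All states are reachable from the start state.
P0 = {A,G,J,L,O,U} | {N}.
On input b, block {A,G,J,L,O,U} splits into {A,G,J,L,O} and {U}.
Split {A,G,J,L,O} by δ(·,a) → {A,L,O} and {G,J}.
Refine {A,L,O} on symbol c: members go to different blocks, giving {L,O} and {A}.
Stable partition: {L,O} | {N} | {U} | {G,J} | {A} — 5 equivalence classes.

5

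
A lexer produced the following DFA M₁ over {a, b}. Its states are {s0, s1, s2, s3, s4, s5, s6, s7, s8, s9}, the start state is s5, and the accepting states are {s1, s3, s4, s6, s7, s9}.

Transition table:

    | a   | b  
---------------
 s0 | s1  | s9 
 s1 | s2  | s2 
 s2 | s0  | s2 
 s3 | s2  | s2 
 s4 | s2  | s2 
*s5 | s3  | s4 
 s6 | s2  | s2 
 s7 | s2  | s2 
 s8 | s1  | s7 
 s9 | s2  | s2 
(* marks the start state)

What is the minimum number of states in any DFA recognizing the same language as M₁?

Reachable states from the start: {s0,s1,s2,s3,s4,s5,s9}. Unreachable: {s6,s7,s8} — drop them.
P0 = {s1,s3,s4,s9} | {s0,s2,s5}.
Split {s0,s2,s5} by δ(·,a) → {s0,s5} and {s2}.
No further refinement is possible. Final partition (3 blocks): {s1,s3,s4,s9} | {s0,s5} | {s2}.

3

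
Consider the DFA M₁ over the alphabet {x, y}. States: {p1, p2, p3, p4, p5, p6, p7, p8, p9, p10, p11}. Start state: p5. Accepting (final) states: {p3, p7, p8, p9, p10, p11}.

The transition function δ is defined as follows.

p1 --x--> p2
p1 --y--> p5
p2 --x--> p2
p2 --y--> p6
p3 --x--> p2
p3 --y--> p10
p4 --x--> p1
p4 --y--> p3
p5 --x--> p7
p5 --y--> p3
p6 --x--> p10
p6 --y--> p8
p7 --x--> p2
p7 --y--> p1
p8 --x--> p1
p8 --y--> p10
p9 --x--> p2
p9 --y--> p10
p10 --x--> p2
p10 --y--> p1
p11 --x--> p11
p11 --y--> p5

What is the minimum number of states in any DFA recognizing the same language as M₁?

First remove the unreachable states {p4,p9,p11}; 8 states remain.
Initial partition by acceptance: {p3,p7,p8,p10} | {p1,p2,p5,p6}.
Split {p3,p7,p8,p10} by δ(·,y) → {p3,p8} and {p7,p10}.
Split {p1,p2,p5,p6} by δ(·,x) → {p1,p2} and {p5,p6}.
No further refinement is possible. Final partition (4 blocks): {p3,p8} | {p1,p2} | {p7,p10} | {p5,p6}.

4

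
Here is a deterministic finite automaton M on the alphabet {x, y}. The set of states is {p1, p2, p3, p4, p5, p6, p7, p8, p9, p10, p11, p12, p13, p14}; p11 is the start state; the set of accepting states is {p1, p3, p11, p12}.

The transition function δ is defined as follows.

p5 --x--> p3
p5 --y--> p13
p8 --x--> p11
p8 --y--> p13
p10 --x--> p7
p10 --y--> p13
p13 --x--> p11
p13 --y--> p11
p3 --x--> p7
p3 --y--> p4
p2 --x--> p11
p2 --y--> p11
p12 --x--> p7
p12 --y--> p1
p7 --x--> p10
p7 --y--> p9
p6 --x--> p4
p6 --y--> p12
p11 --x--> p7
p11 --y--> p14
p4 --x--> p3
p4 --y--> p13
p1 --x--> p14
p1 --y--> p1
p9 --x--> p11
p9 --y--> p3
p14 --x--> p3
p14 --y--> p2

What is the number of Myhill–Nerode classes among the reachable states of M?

4

States {p1,p5,p6,p8,p12} cannot be reached from the start state, so discard them.
Start with accepting vs non-accepting: {p3,p11} | {p2,p4,p7,p9,p10,p13,p14}.
On input x, block {p2,p4,p7,p9,p10,p13,p14} splits into {p2,p4,p9,p13,p14} and {p7,p10}.
Refine {p2,p4,p9,p13,p14} on symbol y: members go to different blocks, giving {p2,p9,p13} and {p4,p14}.
No further refinement is possible. Final partition (4 blocks): {p3,p11} | {p2,p9,p13} | {p7,p10} | {p4,p14}.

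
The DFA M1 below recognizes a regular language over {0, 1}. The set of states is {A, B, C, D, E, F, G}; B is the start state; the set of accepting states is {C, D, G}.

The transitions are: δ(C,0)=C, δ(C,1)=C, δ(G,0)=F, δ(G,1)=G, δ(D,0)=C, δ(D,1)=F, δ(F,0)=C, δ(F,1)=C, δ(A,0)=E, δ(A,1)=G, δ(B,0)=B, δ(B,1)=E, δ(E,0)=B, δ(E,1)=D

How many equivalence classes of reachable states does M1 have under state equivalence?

5

First remove the unreachable states {A,G}; 5 states remain.
Start with accepting vs non-accepting: {C,D} | {B,E,F}.
Refine {C,D} on symbol 1: members go to different blocks, giving {C} and {D}.
Refine {B,E,F} on symbol 0: members go to different blocks, giving {B,E} and {F}.
Split {B,E} by δ(·,1) → {B} and {E}.
Stable partition: {C} | {B} | {D} | {F} | {E} — 5 equivalence classes.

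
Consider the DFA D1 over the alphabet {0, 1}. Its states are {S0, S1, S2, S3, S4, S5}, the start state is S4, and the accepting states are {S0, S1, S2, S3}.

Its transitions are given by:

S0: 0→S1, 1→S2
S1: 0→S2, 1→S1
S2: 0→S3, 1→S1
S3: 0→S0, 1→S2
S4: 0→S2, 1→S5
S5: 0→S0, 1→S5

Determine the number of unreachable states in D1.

0

Every one of the 6 states is reachable from S4.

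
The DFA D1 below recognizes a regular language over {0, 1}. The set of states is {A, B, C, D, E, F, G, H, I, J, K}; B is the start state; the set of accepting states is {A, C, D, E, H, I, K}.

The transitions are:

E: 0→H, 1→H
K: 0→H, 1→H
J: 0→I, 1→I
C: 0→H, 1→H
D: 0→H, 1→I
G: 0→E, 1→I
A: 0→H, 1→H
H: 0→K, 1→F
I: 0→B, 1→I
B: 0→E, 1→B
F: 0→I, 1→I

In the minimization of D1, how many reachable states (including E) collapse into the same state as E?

First remove the unreachable states {A,C,D,G,J}; 6 states remain.
P0 = {E,H,I,K} | {B,F}.
On input 0, block {E,H,I,K} splits into {E,H,K} and {I}.
Split {E,H,K} by δ(·,1) → {E,K} and {H}.
On input 0, block {B,F} splits into {B} and {F}.
No further refinement is possible. Final partition (5 blocks): {E,K} | {B} | {I} | {H} | {F}.
The equivalence class containing E is {E,K}, of size 2.

2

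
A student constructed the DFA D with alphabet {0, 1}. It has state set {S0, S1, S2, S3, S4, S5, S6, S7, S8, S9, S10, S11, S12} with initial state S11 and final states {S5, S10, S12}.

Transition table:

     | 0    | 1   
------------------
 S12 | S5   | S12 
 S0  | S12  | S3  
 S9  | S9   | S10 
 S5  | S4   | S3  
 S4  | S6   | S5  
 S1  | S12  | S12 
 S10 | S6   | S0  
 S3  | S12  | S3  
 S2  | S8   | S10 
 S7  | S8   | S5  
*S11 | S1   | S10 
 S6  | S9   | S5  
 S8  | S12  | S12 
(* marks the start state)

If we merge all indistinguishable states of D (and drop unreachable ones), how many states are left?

6

First remove the unreachable states {S2,S7,S8}; 10 states remain.
P0 = {S5,S10,S12} | {S0,S1,S3,S4,S6,S9,S11}.
Split {S5,S10,S12} by δ(·,0) → {S5,S10} and {S12}.
Split {S0,S1,S3,S4,S6,S9,S11} by δ(·,0) → {S4,S6,S9,S11} and {S0,S1,S3}.
On input 0, block {S4,S6,S9,S11} splits into {S4,S6,S9} and {S11}.
On input 1, block {S0,S1,S3} splits into {S0,S3} and {S1}.
The partition is now stable with 6 blocks: {S5,S10} | {S4,S6,S9} | {S12} | {S0,S3} | {S11} | {S1}.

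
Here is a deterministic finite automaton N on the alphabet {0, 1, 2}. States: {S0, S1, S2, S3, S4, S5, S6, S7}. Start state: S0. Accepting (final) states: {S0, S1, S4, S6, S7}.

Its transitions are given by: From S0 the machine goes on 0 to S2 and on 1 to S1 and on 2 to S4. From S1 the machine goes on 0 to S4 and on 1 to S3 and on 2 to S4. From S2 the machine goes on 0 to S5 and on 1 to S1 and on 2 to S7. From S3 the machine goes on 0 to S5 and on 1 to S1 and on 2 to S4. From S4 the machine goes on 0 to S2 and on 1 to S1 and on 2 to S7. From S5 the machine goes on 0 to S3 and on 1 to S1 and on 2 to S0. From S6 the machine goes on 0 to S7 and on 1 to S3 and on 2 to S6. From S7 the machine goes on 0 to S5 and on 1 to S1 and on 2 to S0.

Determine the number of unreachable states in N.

No path from S0 leads to S6; the other 7 states are all reachable.

1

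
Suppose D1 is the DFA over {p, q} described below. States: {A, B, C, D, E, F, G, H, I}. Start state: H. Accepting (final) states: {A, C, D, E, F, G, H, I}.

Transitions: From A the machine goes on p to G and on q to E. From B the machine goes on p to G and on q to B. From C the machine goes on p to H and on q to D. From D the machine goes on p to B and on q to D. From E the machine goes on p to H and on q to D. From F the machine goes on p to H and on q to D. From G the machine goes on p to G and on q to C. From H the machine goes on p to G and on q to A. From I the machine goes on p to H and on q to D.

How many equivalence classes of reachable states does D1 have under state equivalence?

5

First remove the unreachable states {F,I}; 7 states remain.
Initial partition by acceptance: {A,C,D,E,G,H} | {B}.
Split {A,C,D,E,G,H} by δ(·,p) → {A,C,E,G,H} and {D}.
On input q, block {A,C,E,G,H} splits into {A,G,H} and {C,E}.
Refine {A,G,H} on symbol q: members go to different blocks, giving {A,G} and {H}.
No further refinement is possible. Final partition (5 blocks): {A,G} | {B} | {D} | {C,E} | {H}.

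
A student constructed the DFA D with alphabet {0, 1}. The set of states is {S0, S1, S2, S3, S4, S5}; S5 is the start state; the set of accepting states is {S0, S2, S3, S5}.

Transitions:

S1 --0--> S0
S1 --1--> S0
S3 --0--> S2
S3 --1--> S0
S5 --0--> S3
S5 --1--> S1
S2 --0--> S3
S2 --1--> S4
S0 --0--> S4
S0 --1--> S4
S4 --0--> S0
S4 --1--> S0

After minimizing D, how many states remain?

4

Every state is reachable, so we keep all 6.
P0 = {S0,S2,S3,S5} | {S1,S4}.
Split {S0,S2,S3,S5} by δ(·,0) → {S2,S3,S5} and {S0}.
Refine {S2,S3,S5} on symbol 1: members go to different blocks, giving {S2,S5} and {S3}.
The partition is now stable with 4 blocks: {S2,S5} | {S1,S4} | {S0} | {S3}.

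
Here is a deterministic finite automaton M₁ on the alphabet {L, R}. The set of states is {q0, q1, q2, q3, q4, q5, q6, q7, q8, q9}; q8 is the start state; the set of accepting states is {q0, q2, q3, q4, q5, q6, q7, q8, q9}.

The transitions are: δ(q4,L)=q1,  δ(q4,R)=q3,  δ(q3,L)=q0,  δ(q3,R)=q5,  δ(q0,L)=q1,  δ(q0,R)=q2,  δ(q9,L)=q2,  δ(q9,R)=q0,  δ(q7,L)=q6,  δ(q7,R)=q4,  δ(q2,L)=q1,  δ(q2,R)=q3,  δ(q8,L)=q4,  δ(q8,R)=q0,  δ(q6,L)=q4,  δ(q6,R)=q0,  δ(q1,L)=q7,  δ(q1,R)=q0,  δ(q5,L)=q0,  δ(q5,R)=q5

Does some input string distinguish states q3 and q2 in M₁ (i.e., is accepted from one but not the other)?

Yes

States {q9} cannot be reached from the start state, so discard them.
P0 = {q0,q2,q3,q4,q5,q6,q7,q8} | {q1}.
Refine {q0,q2,q3,q4,q5,q6,q7,q8} on symbol L: members go to different blocks, giving {q3,q5,q6,q7,q8} and {q0,q2,q4}.
Split {q3,q5,q6,q7,q8} by δ(·,L) → {q3,q5,q6,q8} and {q7}.
Refine {q3,q5,q6,q8} on symbol R: members go to different blocks, giving {q3,q5} and {q6,q8}.
Split {q0,q2,q4} by δ(·,R) → {q2,q4} and {q0}.
The partition is now stable with 6 blocks: {q3,q5} | {q1} | {q2,q4} | {q7} | {q6,q8} | {q0}.
q3 and q2 end up in different blocks, so they are distinguishable. For instance, the string 'L' is accepted from only q3.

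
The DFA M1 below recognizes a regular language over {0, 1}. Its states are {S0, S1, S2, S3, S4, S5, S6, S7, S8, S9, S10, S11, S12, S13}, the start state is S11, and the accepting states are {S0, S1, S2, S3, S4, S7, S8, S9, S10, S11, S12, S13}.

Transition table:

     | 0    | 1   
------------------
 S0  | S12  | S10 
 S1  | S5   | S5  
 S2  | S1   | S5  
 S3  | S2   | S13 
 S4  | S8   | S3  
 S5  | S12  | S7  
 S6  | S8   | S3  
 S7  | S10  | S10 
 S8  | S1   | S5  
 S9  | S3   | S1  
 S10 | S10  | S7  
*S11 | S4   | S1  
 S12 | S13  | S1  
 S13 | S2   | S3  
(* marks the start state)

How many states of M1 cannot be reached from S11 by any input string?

3

BFS from S11 reaches {S1, S2, S3, S4, S5, S7, S8, S10, S11, S12, S13}; the 3 state(s) S0, S6, S9 are never visited.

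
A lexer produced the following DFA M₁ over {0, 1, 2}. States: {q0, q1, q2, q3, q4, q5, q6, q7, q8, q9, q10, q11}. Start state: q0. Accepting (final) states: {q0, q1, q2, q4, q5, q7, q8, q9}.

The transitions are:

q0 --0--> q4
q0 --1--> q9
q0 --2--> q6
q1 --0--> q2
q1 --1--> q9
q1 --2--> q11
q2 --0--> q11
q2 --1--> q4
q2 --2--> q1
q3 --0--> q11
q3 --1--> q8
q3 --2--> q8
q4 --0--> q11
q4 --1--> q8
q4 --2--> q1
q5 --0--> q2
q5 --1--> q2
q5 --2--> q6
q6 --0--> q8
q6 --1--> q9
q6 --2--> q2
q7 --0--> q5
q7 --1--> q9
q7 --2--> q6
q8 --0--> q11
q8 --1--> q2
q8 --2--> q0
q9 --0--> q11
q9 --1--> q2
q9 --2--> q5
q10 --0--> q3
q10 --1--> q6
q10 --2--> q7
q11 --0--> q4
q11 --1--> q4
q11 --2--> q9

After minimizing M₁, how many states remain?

3

First remove the unreachable states {q3,q7,q10}; 9 states remain.
Start with accepting vs non-accepting: {q0,q1,q2,q4,q5,q8,q9} | {q6,q11}.
Refine {q0,q1,q2,q4,q5,q8,q9} on symbol 0: members go to different blocks, giving {q2,q4,q8,q9} and {q0,q1,q5}.
The partition is now stable with 3 blocks: {q2,q4,q8,q9} | {q6,q11} | {q0,q1,q5}.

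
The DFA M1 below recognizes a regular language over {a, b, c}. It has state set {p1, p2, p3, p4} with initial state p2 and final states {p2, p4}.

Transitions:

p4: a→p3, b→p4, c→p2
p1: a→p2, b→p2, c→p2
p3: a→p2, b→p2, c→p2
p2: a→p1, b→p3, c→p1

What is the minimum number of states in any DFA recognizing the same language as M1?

Reachable states from the start: {p1,p2,p3}. Unreachable: {p4} — drop them.
Start with accepting vs non-accepting: {p2} | {p1,p3}.
Stable partition: {p2} | {p1,p3} — 2 equivalence classes.

2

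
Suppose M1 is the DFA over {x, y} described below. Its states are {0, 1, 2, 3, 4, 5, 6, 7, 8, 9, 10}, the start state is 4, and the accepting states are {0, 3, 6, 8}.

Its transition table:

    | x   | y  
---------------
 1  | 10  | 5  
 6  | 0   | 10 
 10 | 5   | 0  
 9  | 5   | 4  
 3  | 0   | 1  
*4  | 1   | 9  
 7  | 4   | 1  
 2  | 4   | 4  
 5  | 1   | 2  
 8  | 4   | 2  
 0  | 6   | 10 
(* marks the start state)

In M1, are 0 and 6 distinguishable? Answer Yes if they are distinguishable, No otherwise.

Reachable states from the start: {0,1,2,4,5,6,9,10}. Unreachable: {3,7,8} — drop them.
P0 = {0,6} | {1,2,4,5,9,10}.
Refine {1,2,4,5,9,10} on symbol y: members go to different blocks, giving {1,2,4,5,9} and {10}.
Split {1,2,4,5,9} by δ(·,x) → {2,4,5,9} and {1}.
On input x, block {2,4,5,9} splits into {2,9} and {4,5}.
Stable partition: {0,6} | {2,9} | {10} | {1} | {4,5} — 5 equivalence classes.
0 and 6 lie in the same block of the stable partition, so they are equivalent — no string distinguishes them.

No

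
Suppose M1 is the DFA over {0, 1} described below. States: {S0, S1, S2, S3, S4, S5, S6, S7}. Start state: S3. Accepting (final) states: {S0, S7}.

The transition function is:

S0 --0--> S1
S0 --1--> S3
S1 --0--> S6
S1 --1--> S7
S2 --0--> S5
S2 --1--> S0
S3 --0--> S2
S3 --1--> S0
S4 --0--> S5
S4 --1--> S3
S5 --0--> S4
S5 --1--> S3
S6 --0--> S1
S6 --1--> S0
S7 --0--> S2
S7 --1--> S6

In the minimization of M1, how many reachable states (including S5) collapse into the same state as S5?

2

Start with accepting vs non-accepting: {S0,S7} | {S1,S2,S3,S4,S5,S6}.
On input 1, block {S1,S2,S3,S4,S5,S6} splits into {S1,S2,S3,S6} and {S4,S5}.
On input 0, block {S1,S2,S3,S6} splits into {S1,S3,S6} and {S2}.
On input 0, block {S0,S7} splits into {S0} and {S7}.
Refine {S1,S3,S6} on symbol 0: members go to different blocks, giving {S1,S6} and {S3}.
On input 1, block {S1,S6} splits into {S1} and {S6}.
The partition is now stable with 7 blocks: {S0} | {S1} | {S4,S5} | {S2} | {S7} | {S3} | {S6}.
The equivalence class containing S5 is {S4,S5}, of size 2.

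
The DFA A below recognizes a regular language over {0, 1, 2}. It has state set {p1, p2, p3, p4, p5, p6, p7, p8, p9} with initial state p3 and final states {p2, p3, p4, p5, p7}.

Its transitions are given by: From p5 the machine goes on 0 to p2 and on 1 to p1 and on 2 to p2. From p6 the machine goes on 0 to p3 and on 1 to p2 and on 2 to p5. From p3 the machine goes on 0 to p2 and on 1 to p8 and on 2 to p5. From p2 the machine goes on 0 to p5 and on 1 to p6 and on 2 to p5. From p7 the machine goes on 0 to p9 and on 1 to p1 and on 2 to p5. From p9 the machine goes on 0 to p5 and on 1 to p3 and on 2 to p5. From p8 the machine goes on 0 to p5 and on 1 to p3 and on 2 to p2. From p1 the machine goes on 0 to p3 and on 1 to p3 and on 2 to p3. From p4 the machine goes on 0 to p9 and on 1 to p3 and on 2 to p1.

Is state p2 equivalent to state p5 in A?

Reachable states from the start: {p1,p2,p3,p5,p6,p8}. Unreachable: {p4,p7,p9} — drop them.
Initial partition by acceptance: {p2,p3,p5} | {p1,p6,p8}.
No further refinement is possible. Final partition (2 blocks): {p2,p3,p5} | {p1,p6,p8}.
p2 and p5 lie in the same block of the stable partition, so they are equivalent — no string distinguishes them.

Yes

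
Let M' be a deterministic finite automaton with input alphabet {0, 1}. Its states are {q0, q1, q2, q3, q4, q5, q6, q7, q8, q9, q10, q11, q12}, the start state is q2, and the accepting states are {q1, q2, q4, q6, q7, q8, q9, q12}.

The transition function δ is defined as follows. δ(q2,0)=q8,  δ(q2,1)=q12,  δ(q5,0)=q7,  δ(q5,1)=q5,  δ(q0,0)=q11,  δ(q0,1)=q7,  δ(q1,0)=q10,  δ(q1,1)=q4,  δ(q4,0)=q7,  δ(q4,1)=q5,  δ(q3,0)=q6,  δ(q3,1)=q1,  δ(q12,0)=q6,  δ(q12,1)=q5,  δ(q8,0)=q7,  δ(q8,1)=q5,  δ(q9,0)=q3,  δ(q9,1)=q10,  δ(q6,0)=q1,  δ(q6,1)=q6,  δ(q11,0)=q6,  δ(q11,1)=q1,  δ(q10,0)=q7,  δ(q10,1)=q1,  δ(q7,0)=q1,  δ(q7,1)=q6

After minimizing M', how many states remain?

States {q0,q3,q9,q11} cannot be reached from the start state, so discard them.
Start with accepting vs non-accepting: {q1,q2,q4,q6,q7,q8,q12} | {q5,q10}.
Refine {q1,q2,q4,q6,q7,q8,q12} on symbol 0: members go to different blocks, giving {q2,q4,q6,q7,q8,q12} and {q1}.
On input 0, block {q2,q4,q6,q7,q8,q12} splits into {q2,q4,q8,q12} and {q6,q7}.
On input 0, block {q2,q4,q8,q12} splits into {q4,q8,q12} and {q2}.
Split {q5,q10} by δ(·,1) → {q5} and {q10}.
No further refinement is possible. Final partition (6 blocks): {q4,q8,q12} | {q5} | {q1} | {q6,q7} | {q2} | {q10}.

6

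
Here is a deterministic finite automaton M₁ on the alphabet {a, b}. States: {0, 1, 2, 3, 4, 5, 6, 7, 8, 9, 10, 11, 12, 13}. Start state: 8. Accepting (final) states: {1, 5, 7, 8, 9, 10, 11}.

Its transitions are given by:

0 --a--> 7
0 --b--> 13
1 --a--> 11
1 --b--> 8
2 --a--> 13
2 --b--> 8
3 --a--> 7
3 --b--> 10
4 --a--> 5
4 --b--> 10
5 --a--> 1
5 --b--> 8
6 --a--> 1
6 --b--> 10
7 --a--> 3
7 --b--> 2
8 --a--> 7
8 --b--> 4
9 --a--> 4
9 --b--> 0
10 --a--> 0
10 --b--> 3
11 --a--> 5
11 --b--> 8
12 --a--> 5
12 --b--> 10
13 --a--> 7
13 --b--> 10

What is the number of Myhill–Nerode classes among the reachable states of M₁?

8

First remove the unreachable states {6,9,12}; 11 states remain.
P0 = {1,5,7,8,10,11} | {0,2,3,4,13}.
On input a, block {1,5,7,8,10,11} splits into {1,5,8,11} and {7,10}.
Refine {1,5,8,11} on symbol a: members go to different blocks, giving {1,5,11} and {8}.
Split {0,2,3,4,13} by δ(·,a) → {0,3,13} and {2} and {4}.
Refine {0,3,13} on symbol b: members go to different blocks, giving {3,13} and {0}.
Split {7,10} by δ(·,a) → {7} and {10}.
Stable partition: {1,5,11} | {3,13} | {7} | {8} | {2} | {4} | {0} | {10} — 8 equivalence classes.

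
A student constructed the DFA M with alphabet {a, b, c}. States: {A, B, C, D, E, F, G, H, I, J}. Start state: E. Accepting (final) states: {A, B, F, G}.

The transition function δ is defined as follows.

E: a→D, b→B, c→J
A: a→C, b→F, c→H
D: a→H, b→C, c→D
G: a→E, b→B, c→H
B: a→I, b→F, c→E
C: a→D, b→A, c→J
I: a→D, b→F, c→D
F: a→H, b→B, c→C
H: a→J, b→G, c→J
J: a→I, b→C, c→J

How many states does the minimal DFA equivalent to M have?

3

All states are reachable from the start state.
Initial partition by acceptance: {A,B,F,G} | {C,D,E,H,I,J}.
Split {C,D,E,H,I,J} by δ(·,b) → {C,E,H,I} and {D,J}.
The partition is now stable with 3 blocks: {A,B,F,G} | {C,E,H,I} | {D,J}.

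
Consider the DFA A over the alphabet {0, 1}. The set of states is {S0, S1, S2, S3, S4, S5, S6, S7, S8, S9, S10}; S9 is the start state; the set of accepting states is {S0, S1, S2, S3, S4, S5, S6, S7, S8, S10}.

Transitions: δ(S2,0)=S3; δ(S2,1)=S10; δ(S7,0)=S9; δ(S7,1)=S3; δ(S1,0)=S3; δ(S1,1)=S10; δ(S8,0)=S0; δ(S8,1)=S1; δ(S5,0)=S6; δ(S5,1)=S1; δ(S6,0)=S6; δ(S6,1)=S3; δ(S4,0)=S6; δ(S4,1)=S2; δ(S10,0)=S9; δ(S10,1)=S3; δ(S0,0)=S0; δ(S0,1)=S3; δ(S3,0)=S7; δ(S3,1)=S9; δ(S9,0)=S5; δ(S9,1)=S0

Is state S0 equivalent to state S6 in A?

Yes

Reachable states from the start: {S0,S1,S3,S5,S6,S7,S9,S10}. Unreachable: {S2,S4,S8} — drop them.
Initial partition by acceptance: {S0,S1,S3,S5,S6,S7,S10} | {S9}.
Refine {S0,S1,S3,S5,S6,S7,S10} on symbol 0: members go to different blocks, giving {S0,S1,S3,S5,S6} and {S7,S10}.
Split {S0,S1,S3,S5,S6} by δ(·,0) → {S0,S1,S5,S6} and {S3}.
Refine {S0,S1,S5,S6} on symbol 0: members go to different blocks, giving {S0,S5,S6} and {S1}.
Split {S0,S5,S6} by δ(·,1) → {S0,S6} and {S5}.
No further refinement is possible. Final partition (6 blocks): {S0,S6} | {S9} | {S7,S10} | {S3} | {S1} | {S5}.
S0 and S6 lie in the same block of the stable partition, so they are equivalent — no string distinguishes them.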